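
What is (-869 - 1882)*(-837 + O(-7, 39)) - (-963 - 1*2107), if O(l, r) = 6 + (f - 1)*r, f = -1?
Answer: 2503729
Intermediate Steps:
O(l, r) = 6 - 2*r (O(l, r) = 6 + (-1 - 1)*r = 6 - 2*r)
(-869 - 1882)*(-837 + O(-7, 39)) - (-963 - 1*2107) = (-869 - 1882)*(-837 + (6 - 2*39)) - (-963 - 1*2107) = -2751*(-837 + (6 - 78)) - (-963 - 2107) = -2751*(-837 - 72) - 1*(-3070) = -2751*(-909) + 3070 = 2500659 + 3070 = 2503729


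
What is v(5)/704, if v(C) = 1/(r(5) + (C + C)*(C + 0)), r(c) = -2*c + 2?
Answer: 1/29568 ≈ 3.3820e-5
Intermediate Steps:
r(c) = 2 - 2*c
v(C) = 1/(-8 + 2*C²) (v(C) = 1/((2 - 2*5) + (C + C)*(C + 0)) = 1/((2 - 10) + (2*C)*C) = 1/(-8 + 2*C²))
v(5)/704 = (1/(2*(-4 + 5²)))/704 = (1/(2*(-4 + 25)))*(1/704) = ((½)/21)*(1/704) = ((½)*(1/21))*(1/704) = (1/42)*(1/704) = 1/29568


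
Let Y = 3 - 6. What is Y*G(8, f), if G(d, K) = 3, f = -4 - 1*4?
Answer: -9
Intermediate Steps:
f = -8 (f = -4 - 4 = -8)
Y = -3
Y*G(8, f) = -3*3 = -9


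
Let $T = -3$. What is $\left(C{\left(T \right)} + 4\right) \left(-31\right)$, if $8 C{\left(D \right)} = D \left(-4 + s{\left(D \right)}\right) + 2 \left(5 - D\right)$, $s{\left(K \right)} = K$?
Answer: $- \frac{2139}{8} \approx -267.38$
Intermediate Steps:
$C{\left(D \right)} = \frac{5}{4} - \frac{D}{4} + \frac{D \left(-4 + D\right)}{8}$ ($C{\left(D \right)} = \frac{D \left(-4 + D\right) + 2 \left(5 - D\right)}{8} = \frac{D \left(-4 + D\right) - \left(-10 + 2 D\right)}{8} = \frac{10 - 2 D + D \left(-4 + D\right)}{8} = \frac{5}{4} - \frac{D}{4} + \frac{D \left(-4 + D\right)}{8}$)
$\left(C{\left(T \right)} + 4\right) \left(-31\right) = \left(\left(\frac{5}{4} - - \frac{9}{4} + \frac{\left(-3\right)^{2}}{8}\right) + 4\right) \left(-31\right) = \left(\left(\frac{5}{4} + \frac{9}{4} + \frac{1}{8} \cdot 9\right) + 4\right) \left(-31\right) = \left(\left(\frac{5}{4} + \frac{9}{4} + \frac{9}{8}\right) + 4\right) \left(-31\right) = \left(\frac{37}{8} + 4\right) \left(-31\right) = \frac{69}{8} \left(-31\right) = - \frac{2139}{8}$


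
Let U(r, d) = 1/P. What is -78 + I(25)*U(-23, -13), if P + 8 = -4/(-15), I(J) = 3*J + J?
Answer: -2637/29 ≈ -90.931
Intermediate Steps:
I(J) = 4*J
P = -116/15 (P = -8 - 4/(-15) = -8 - 4*(-1/15) = -8 + 4/15 = -116/15 ≈ -7.7333)
U(r, d) = -15/116 (U(r, d) = 1/(-116/15) = -15/116)
-78 + I(25)*U(-23, -13) = -78 + (4*25)*(-15/116) = -78 + 100*(-15/116) = -78 - 375/29 = -2637/29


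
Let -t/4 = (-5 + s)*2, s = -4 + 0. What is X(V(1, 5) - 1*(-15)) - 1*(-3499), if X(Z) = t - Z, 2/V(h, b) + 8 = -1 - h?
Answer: 17781/5 ≈ 3556.2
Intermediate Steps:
V(h, b) = 2/(-9 - h) (V(h, b) = 2/(-8 + (-1 - h)) = 2/(-9 - h))
s = -4
t = 72 (t = -4*(-5 - 4)*2 = -(-36)*2 = -4*(-18) = 72)
X(Z) = 72 - Z
X(V(1, 5) - 1*(-15)) - 1*(-3499) = (72 - (-2/(9 + 1) - 1*(-15))) - 1*(-3499) = (72 - (-2/10 + 15)) + 3499 = (72 - (-2*⅒ + 15)) + 3499 = (72 - (-⅕ + 15)) + 3499 = (72 - 1*74/5) + 3499 = (72 - 74/5) + 3499 = 286/5 + 3499 = 17781/5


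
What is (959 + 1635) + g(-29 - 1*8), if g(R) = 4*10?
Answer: 2634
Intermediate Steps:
g(R) = 40
(959 + 1635) + g(-29 - 1*8) = (959 + 1635) + 40 = 2594 + 40 = 2634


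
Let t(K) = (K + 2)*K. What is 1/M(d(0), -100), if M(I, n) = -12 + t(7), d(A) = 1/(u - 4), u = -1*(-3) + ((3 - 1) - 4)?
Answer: 1/51 ≈ 0.019608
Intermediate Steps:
t(K) = K*(2 + K) (t(K) = (2 + K)*K = K*(2 + K))
u = 1 (u = 3 + (2 - 4) = 3 - 2 = 1)
d(A) = -⅓ (d(A) = 1/(1 - 4) = 1/(-3) = -⅓)
M(I, n) = 51 (M(I, n) = -12 + 7*(2 + 7) = -12 + 7*9 = -12 + 63 = 51)
1/M(d(0), -100) = 1/51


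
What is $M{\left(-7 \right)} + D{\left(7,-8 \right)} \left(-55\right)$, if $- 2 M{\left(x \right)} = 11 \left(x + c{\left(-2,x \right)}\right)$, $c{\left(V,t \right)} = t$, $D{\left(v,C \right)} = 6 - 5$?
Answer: $22$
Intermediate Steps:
$D{\left(v,C \right)} = 1$ ($D{\left(v,C \right)} = 6 - 5 = 1$)
$M{\left(x \right)} = - 11 x$ ($M{\left(x \right)} = - \frac{11 \left(x + x\right)}{2} = - \frac{11 \cdot 2 x}{2} = - \frac{22 x}{2} = - 11 x$)
$M{\left(-7 \right)} + D{\left(7,-8 \right)} \left(-55\right) = \left(-11\right) \left(-7\right) + 1 \left(-55\right) = 77 - 55 = 22$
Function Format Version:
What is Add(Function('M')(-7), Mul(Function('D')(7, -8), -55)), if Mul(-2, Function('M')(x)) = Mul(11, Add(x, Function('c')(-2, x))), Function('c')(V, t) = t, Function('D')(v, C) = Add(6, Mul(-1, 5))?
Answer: 22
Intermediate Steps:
Function('D')(v, C) = 1 (Function('D')(v, C) = Add(6, -5) = 1)
Function('M')(x) = Mul(-11, x) (Function('M')(x) = Mul(Rational(-1, 2), Mul(11, Add(x, x))) = Mul(Rational(-1, 2), Mul(11, Mul(2, x))) = Mul(Rational(-1, 2), Mul(22, x)) = Mul(-11, x))
Add(Function('M')(-7), Mul(Function('D')(7, -8), -55)) = Add(Mul(-11, -7), Mul(1, -55)) = Add(77, -55) = 22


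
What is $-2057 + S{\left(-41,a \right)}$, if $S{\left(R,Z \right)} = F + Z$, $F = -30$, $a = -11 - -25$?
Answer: $-2073$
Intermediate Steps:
$a = 14$ ($a = -11 + 25 = 14$)
$S{\left(R,Z \right)} = -30 + Z$
$-2057 + S{\left(-41,a \right)} = -2057 + \left(-30 + 14\right) = -2057 - 16 = -2073$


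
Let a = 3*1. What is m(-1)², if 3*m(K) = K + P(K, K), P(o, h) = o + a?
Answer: ⅑ ≈ 0.11111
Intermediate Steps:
a = 3
P(o, h) = 3 + o (P(o, h) = o + 3 = 3 + o)
m(K) = 1 + 2*K/3 (m(K) = (K + (3 + K))/3 = (3 + 2*K)/3 = 1 + 2*K/3)
m(-1)² = (1 + (⅔)*(-1))² = (1 - ⅔)² = (⅓)² = ⅑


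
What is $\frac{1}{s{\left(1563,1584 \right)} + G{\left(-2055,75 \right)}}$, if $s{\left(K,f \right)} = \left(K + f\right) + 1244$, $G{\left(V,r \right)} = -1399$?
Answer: $\frac{1}{2992} \approx 0.00033422$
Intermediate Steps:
$s{\left(K,f \right)} = 1244 + K + f$
$\frac{1}{s{\left(1563,1584 \right)} + G{\left(-2055,75 \right)}} = \frac{1}{\left(1244 + 1563 + 1584\right) - 1399} = \frac{1}{4391 - 1399} = \frac{1}{2992}$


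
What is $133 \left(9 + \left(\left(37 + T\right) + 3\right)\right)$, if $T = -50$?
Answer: $-133$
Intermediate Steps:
$133 \left(9 + \left(\left(37 + T\right) + 3\right)\right) = 133 \left(9 + \left(\left(37 - 50\right) + 3\right)\right) = 133 \left(9 + \left(-13 + 3\right)\right) = 133 \left(9 - 10\right) = 133 \left(-1\right) = -133$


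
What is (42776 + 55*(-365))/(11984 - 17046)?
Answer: -22701/5062 ≈ -4.4846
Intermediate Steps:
(42776 + 55*(-365))/(11984 - 17046) = (42776 - 20075)/(-5062) = 22701*(-1/5062) = -22701/5062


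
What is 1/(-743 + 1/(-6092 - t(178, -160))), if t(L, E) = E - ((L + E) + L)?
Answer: -5736/4261849 ≈ -0.0013459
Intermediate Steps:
t(L, E) = -2*L (t(L, E) = E - ((E + L) + L) = E - (E + 2*L) = E + (-E - 2*L) = -2*L)
1/(-743 + 1/(-6092 - t(178, -160))) = 1/(-743 + 1/(-6092 - (-2)*178)) = 1/(-743 + 1/(-6092 - 1*(-356))) = 1/(-743 + 1/(-6092 + 356)) = 1/(-743 + 1/(-5736)) = 1/(-743 - 1/5736) = 1/(-4261849/5736) = -5736/4261849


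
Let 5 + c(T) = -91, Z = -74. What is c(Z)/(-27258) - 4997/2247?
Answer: -3237917/1458303 ≈ -2.2203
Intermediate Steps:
c(T) = -96 (c(T) = -5 - 91 = -96)
c(Z)/(-27258) - 4997/2247 = -96/(-27258) - 4997/2247 = -96*(-1/27258) - 4997*1/2247 = 16/4543 - 4997/2247 = -3237917/1458303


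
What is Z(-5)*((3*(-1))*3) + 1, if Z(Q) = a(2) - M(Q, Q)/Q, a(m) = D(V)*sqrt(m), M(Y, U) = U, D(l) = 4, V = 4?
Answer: 10 - 36*sqrt(2) ≈ -40.912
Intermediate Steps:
a(m) = 4*sqrt(m)
Z(Q) = -1 + 4*sqrt(2) (Z(Q) = 4*sqrt(2) - Q/Q = 4*sqrt(2) - 1*1 = 4*sqrt(2) - 1 = -1 + 4*sqrt(2))
Z(-5)*((3*(-1))*3) + 1 = (-1 + 4*sqrt(2))*((3*(-1))*3) + 1 = (-1 + 4*sqrt(2))*(-3*3) + 1 = (-1 + 4*sqrt(2))*(-9) + 1 = (9 - 36*sqrt(2)) + 1 = 10 - 36*sqrt(2)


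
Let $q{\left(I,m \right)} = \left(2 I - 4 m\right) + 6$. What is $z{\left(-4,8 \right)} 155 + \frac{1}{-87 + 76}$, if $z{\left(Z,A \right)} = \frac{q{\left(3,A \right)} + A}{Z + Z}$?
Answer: $\frac{5113}{22} \approx 232.41$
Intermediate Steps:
$q{\left(I,m \right)} = 6 - 4 m + 2 I$ ($q{\left(I,m \right)} = \left(- 4 m + 2 I\right) + 6 = 6 - 4 m + 2 I$)
$z{\left(Z,A \right)} = \frac{12 - 3 A}{2 Z}$ ($z{\left(Z,A \right)} = \frac{\left(6 - 4 A + 2 \cdot 3\right) + A}{Z + Z} = \frac{\left(6 - 4 A + 6\right) + A}{2 Z} = \left(\left(12 - 4 A\right) + A\right) \frac{1}{2 Z} = \left(12 - 3 A\right) \frac{1}{2 Z} = \frac{12 - 3 A}{2 Z}$)
$z{\left(-4,8 \right)} 155 + \frac{1}{-87 + 76} = \frac{3 \left(4 - 8\right)}{2 \left(-4\right)} 155 + \frac{1}{-87 + 76} = \frac{3}{2} \left(- \frac{1}{4}\right) \left(4 - 8\right) 155 + \frac{1}{-11} = \frac{3}{2} \left(- \frac{1}{4}\right) \left(-4\right) 155 - \frac{1}{11} = \frac{3}{2} \cdot 155 - \frac{1}{11} = \frac{465}{2} - \frac{1}{11} = \frac{5113}{22}$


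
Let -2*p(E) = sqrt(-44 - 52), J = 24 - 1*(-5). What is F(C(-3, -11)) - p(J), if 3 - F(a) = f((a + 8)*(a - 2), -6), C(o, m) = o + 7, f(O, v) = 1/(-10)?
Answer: 31/10 + 2*I*sqrt(6) ≈ 3.1 + 4.899*I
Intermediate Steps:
f(O, v) = -1/10
C(o, m) = 7 + o
F(a) = 31/10 (F(a) = 3 - 1*(-1/10) = 3 + 1/10 = 31/10)
J = 29 (J = 24 + 5 = 29)
p(E) = -2*I*sqrt(6) (p(E) = -sqrt(-44 - 52)/2 = -2*I*sqrt(6))
F(C(-3, -11)) - p(J) = 31/10 - (-2)*I*sqrt(6) = 31/10 + 2*I*sqrt(6)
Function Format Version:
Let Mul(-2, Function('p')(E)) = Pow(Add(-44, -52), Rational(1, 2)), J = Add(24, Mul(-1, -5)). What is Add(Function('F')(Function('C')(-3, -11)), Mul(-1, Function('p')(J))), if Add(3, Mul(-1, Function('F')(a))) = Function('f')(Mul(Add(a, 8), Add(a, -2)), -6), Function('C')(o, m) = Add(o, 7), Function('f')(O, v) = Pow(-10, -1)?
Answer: Add(Rational(31, 10), Mul(2, I, Pow(6, Rational(1, 2)))) ≈ Add(3.1000, Mul(4.8990, I))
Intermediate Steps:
Function('f')(O, v) = Rational(-1, 10)
Function('C')(o, m) = Add(7, o)
Function('F')(a) = Rational(31, 10) (Function('F')(a) = Add(3, Mul(-1, Rational(-1, 10))) = Add(3, Rational(1, 10)) = Rational(31, 10))
J = 29 (J = Add(24, 5) = 29)
Function('p')(E) = Mul(-2, I, Pow(6, Rational(1, 2))) (Function('p')(E) = Mul(Rational(-1, 2), Pow(Add(-44, -52), Rational(1, 2))) = Mul(Rational(-1, 2), Pow(-96, Rational(1, 2))) = Mul(Rational(-1, 2), Mul(4, I, Pow(6, Rational(1, 2)))) = Mul(-2, I, Pow(6, Rational(1, 2))))
Add(Function('F')(Function('C')(-3, -11)), Mul(-1, Function('p')(J))) = Add(Rational(31, 10), Mul(-1, Mul(-2, I, Pow(6, Rational(1, 2))))) = Add(Rational(31, 10), Mul(2, I, Pow(6, Rational(1, 2))))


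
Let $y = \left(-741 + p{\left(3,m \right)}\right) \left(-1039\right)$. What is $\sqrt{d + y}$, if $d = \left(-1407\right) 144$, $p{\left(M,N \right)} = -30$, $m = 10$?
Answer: $\sqrt{598461} \approx 773.6$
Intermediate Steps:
$y = 801069$ ($y = \left(-741 - 30\right) \left(-1039\right) = \left(-771\right) \left(-1039\right) = 801069$)
$d = -202608$
$\sqrt{d + y} = \sqrt{-202608 + 801069} = \sqrt{598461}$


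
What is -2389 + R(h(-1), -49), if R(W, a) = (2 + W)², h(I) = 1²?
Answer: -2380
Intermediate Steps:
h(I) = 1
-2389 + R(h(-1), -49) = -2389 + (2 + 1)² = -2389 + 3² = -2389 + 9 = -2380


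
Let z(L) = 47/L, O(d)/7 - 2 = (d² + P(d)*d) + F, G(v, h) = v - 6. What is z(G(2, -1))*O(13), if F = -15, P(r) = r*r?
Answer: -774137/4 ≈ -1.9353e+5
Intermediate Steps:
P(r) = r²
G(v, h) = -6 + v
O(d) = -91 + 7*d² + 7*d³ (O(d) = 14 + 7*((d² + d²*d) - 15) = 14 + 7*((d² + d³) - 15) = 14 + 7*(-15 + d² + d³) = 14 + (-105 + 7*d² + 7*d³) = -91 + 7*d² + 7*d³)
z(G(2, -1))*O(13) = (47/(-6 + 2))*(-91 + 7*13² + 7*13³) = (47/(-4))*(-91 + 7*169 + 7*2197) = (47*(-¼))*(-91 + 1183 + 15379) = -47/4*16471 = -774137/4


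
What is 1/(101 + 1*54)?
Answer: 1/155 ≈ 0.0064516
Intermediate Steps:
1/(101 + 1*54) = 1/(101 + 54) = 1/155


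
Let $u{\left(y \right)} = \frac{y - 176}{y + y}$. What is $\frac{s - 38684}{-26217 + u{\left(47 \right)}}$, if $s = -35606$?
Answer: $\frac{6983260}{2464527} \approx 2.8335$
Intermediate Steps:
$u{\left(y \right)} = \frac{-176 + y}{2 y}$
$\frac{s - 38684}{-26217 + u{\left(47 \right)}} = \frac{-35606 - 38684}{-26217 + \frac{-176 + 47}{2 \cdot 47}} = - \frac{74290}{-26217 + \frac{1}{2} \cdot \frac{1}{47} \left(-129\right)} = - \frac{74290}{-26217 - \frac{129}{94}} = - \frac{74290}{- \frac{2464527}{94}} = \left(-74290\right) \left(- \frac{94}{2464527}\right) = \frac{6983260}{2464527}$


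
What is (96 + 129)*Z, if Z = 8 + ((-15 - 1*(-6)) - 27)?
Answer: -6300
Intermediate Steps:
Z = -28 (Z = 8 + ((-15 + 6) - 27) = 8 + (-9 - 27) = 8 - 36 = -28)
(96 + 129)*Z = (96 + 129)*(-28) = 225*(-28) = -6300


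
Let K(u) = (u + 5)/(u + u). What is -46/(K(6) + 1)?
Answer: -24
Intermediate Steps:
K(u) = (5 + u)/(2*u) (K(u) = (5 + u)/((2*u)) = (5 + u)*(1/(2*u)) = (5 + u)/(2*u))
-46/(K(6) + 1) = -46/((½)*(5 + 6)/6 + 1) = -46/((½)*(⅙)*11 + 1) = -46/(11/12 + 1) = -46/23/12 = -46*12/23 = -24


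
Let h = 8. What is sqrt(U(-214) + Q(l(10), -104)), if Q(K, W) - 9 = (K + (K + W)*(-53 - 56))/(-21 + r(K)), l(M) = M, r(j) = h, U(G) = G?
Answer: I*sqrt(167973)/13 ≈ 31.527*I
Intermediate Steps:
r(j) = 8
Q(K, W) = 9 + 108*K/13 + 109*W/13 (Q(K, W) = 9 + (K + (K + W)*(-53 - 56))/(-21 + 8) = 9 + (K + (K + W)*(-109))/(-13) = 9 + (K + (-109*K - 109*W))*(-1/13) = 9 + (-109*W - 108*K)*(-1/13) = 9 + (108*K/13 + 109*W/13) = 9 + 108*K/13 + 109*W/13)
sqrt(U(-214) + Q(l(10), -104)) = sqrt(-214 + (9 + (108/13)*10 + (109/13)*(-104))) = sqrt(-214 + (9 + 1080/13 - 872)) = sqrt(-214 - 10139/13) = sqrt(-12921/13) = I*sqrt(167973)/13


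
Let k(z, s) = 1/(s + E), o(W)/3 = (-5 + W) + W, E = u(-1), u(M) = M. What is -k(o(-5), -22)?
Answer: 1/23 ≈ 0.043478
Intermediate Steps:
E = -1
o(W) = -15 + 6*W (o(W) = 3*((-5 + W) + W) = 3*(-5 + 2*W) = -15 + 6*W)
k(z, s) = 1/(-1 + s) (k(z, s) = 1/(s - 1) = 1/(-1 + s))
-k(o(-5), -22) = -1/(-1 - 22) = -1/(-23) = -1*(-1/23) = 1/23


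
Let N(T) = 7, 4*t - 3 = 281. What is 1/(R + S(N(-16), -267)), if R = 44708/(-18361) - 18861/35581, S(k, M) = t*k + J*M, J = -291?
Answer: 13332709/1042498315665 ≈ 1.2789e-5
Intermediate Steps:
t = 71 (t = ¾ + (¼)*281 = ¾ + 281/4 = 71)
S(k, M) = -291*M + 71*k (S(k, M) = 71*k - 291*M = -291*M + 71*k)
R = -39531881/13332709 (R = 44708*(-1/18361) - 18861*1/35581 = -44708/18361 - 18861/35581 = -39531881/13332709 ≈ -2.9650)
1/(R + S(N(-16), -267)) = 1/(-39531881/13332709 + (-291*(-267) + 71*7)) = 1/(-39531881/13332709 + (77697 + 497)) = 1/(-39531881/13332709 + 78194) = 1/(1042498315665/13332709) = 13332709/1042498315665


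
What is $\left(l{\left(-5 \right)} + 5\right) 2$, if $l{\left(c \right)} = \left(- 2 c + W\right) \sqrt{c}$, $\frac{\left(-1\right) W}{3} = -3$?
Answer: $10 + 38 i \sqrt{5} \approx 10.0 + 84.971 i$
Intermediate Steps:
$W = 9$ ($W = \left(-3\right) \left(-3\right) = 9$)
$l{\left(c \right)} = \sqrt{c} \left(9 - 2 c\right)$ ($l{\left(c \right)} = \left(- 2 c + 9\right) \sqrt{c} = \left(9 - 2 c\right) \sqrt{c} = \sqrt{c} \left(9 - 2 c\right)$)
$\left(l{\left(-5 \right)} + 5\right) 2 = \left(\sqrt{-5} \left(9 - -10\right) + 5\right) 2 = \left(i \sqrt{5} \left(9 + 10\right) + 5\right) 2 = \left(i \sqrt{5} \cdot 19 + 5\right) 2 = \left(19 i \sqrt{5} + 5\right) 2 = \left(5 + 19 i \sqrt{5}\right) 2 = 10 + 38 i \sqrt{5}$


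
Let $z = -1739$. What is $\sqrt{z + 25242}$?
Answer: $\sqrt{23503} \approx 153.31$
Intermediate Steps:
$\sqrt{z + 25242} = \sqrt{-1739 + 25242} = \sqrt{23503}$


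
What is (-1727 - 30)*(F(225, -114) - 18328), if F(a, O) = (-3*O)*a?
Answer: -102998854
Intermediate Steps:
F(a, O) = -3*O*a
(-1727 - 30)*(F(225, -114) - 18328) = (-1727 - 30)*(-3*(-114)*225 - 18328) = -1757*(76950 - 18328) = -1757*58622 = -102998854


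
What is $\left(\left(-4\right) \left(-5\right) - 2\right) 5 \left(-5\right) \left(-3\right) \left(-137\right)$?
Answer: $-184950$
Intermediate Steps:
$\left(\left(-4\right) \left(-5\right) - 2\right) 5 \left(-5\right) \left(-3\right) \left(-137\right) = \left(20 - 2\right) \left(\left(-25\right) \left(-3\right)\right) \left(-137\right) = 18 \cdot 75 \left(-137\right) = 1350 \left(-137\right) = -184950$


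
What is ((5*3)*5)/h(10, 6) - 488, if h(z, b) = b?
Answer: -951/2 ≈ -475.50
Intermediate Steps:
((5*3)*5)/h(10, 6) - 488 = ((5*3)*5)/6 - 488 = (15*5)*(⅙) - 488 = 75*(⅙) - 488 = 25/2 - 488 = -951/2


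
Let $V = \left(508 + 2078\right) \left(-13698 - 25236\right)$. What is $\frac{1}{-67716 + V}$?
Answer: $- \frac{1}{100751040} \approx -9.9255 \cdot 10^{-9}$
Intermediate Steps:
$V = -100683324$ ($V = 2586 \left(-38934\right) = -100683324$)
$\frac{1}{-67716 + V} = \frac{1}{-67716 - 100683324} = \frac{1}{-100751040} = - \frac{1}{100751040}$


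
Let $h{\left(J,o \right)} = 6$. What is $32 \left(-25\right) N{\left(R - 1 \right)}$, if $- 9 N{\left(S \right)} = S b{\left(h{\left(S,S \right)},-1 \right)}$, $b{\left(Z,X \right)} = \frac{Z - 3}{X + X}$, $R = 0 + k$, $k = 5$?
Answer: $- \frac{1600}{3} \approx -533.33$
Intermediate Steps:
$R = 5$ ($R = 0 + 5 = 5$)
$b{\left(Z,X \right)} = \frac{-3 + Z}{2 X}$
$N{\left(S \right)} = \frac{S}{6}$ ($N{\left(S \right)} = - \frac{S \frac{-3 + 6}{2 \left(-1\right)}}{9} = - \frac{S \frac{1}{2} \left(-1\right) 3}{9} = - \frac{S \left(- \frac{3}{2}\right)}{9} = - \frac{\left(- \frac{3}{2}\right) S}{9} = \frac{S}{6}$)
$32 \left(-25\right) N{\left(R - 1 \right)} = 32 \left(-25\right) \frac{5 - 1}{6} = - 800 \frac{5 - 1}{6} = - 800 \cdot \frac{1}{6} \cdot 4 = \left(-800\right) \frac{2}{3} = - \frac{1600}{3}$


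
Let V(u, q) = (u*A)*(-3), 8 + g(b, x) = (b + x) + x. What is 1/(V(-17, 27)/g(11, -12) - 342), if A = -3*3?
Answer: -7/2241 ≈ -0.0031236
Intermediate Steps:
A = -9
g(b, x) = -8 + b + 2*x (g(b, x) = -8 + ((b + x) + x) = -8 + (b + 2*x) = -8 + b + 2*x)
V(u, q) = 27*u (V(u, q) = (u*(-9))*(-3) = -9*u*(-3) = 27*u)
1/(V(-17, 27)/g(11, -12) - 342) = 1/((27*(-17))/(-8 + 11 + 2*(-12)) - 342) = 1/(-459/(-8 + 11 - 24) - 342) = 1/(-459/(-21) - 342) = 1/(-459*(-1/21) - 342) = 1/(153/7 - 342) = 1/(-2241/7) = -7/2241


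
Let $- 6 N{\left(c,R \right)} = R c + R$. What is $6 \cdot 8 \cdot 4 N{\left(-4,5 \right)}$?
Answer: $480$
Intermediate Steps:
$N{\left(c,R \right)} = - \frac{R}{6} - \frac{R c}{6}$ ($N{\left(c,R \right)} = - \frac{R c + R}{6} = - \frac{R + R c}{6} = - \frac{R}{6} - \frac{R c}{6}$)
$6 \cdot 8 \cdot 4 N{\left(-4,5 \right)} = 6 \cdot 8 \cdot 4 \left(\left(- \frac{1}{6}\right) 5 \left(1 - 4\right)\right) = 48 \cdot 4 \left(\left(- \frac{1}{6}\right) 5 \left(-3\right)\right) = 48 \cdot 4 \cdot \frac{5}{2} = 48 \cdot 10 = 480$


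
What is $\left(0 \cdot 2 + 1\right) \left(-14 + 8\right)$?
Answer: $-6$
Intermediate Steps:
$\left(0 \cdot 2 + 1\right) \left(-14 + 8\right) = \left(0 + 1\right) \left(-6\right) = 1 \left(-6\right) = -6$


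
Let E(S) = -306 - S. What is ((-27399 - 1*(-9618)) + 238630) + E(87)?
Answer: 220456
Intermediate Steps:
((-27399 - 1*(-9618)) + 238630) + E(87) = ((-27399 - 1*(-9618)) + 238630) + (-306 - 1*87) = ((-27399 + 9618) + 238630) + (-306 - 87) = (-17781 + 238630) - 393 = 220849 - 393 = 220456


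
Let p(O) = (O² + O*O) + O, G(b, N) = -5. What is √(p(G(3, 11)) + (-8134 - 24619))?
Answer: 2*I*√8177 ≈ 180.85*I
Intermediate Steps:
p(O) = O + 2*O² (p(O) = (O² + O²) + O = 2*O² + O = O + 2*O²)
√(p(G(3, 11)) + (-8134 - 24619)) = √(-5*(1 + 2*(-5)) + (-8134 - 24619)) = √(-5*(1 - 10) - 32753) = √(-5*(-9) - 32753) = √(45 - 32753) = √(-32708) = 2*I*√8177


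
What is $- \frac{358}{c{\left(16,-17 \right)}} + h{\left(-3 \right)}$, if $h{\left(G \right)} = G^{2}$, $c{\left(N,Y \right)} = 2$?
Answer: $-170$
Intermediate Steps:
$- \frac{358}{c{\left(16,-17 \right)}} + h{\left(-3 \right)} = - \frac{358}{2} + \left(-3\right)^{2} = \left(-358\right) \frac{1}{2} + 9 = -179 + 9 = -170$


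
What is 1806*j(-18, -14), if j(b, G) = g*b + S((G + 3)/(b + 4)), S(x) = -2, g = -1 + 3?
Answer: -68628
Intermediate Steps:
g = 2
j(b, G) = -2 + 2*b (j(b, G) = 2*b - 2 = -2 + 2*b)
1806*j(-18, -14) = 1806*(-2 + 2*(-18)) = 1806*(-2 - 36) = 1806*(-38) = -68628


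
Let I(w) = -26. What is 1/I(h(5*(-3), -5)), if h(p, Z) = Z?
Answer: -1/26 ≈ -0.038462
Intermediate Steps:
1/I(h(5*(-3), -5)) = 1/(-26) = -1/26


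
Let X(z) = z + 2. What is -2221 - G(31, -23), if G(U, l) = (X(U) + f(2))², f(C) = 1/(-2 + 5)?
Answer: -29989/9 ≈ -3332.1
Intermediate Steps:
f(C) = ⅓ (f(C) = 1/3 = ⅓)
X(z) = 2 + z
G(U, l) = (7/3 + U)² (G(U, l) = ((2 + U) + ⅓)² = (7/3 + U)²)
-2221 - G(31, -23) = -2221 - (7 + 3*31)²/9 = -2221 - (7 + 93)²/9 = -2221 - 100²/9 = -2221 - 10000/9 = -29989/9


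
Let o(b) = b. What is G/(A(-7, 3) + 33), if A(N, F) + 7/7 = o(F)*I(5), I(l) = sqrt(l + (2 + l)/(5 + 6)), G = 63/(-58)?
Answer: -5544/155237 + 189*sqrt(682)/620948 ≈ -0.027764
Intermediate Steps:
G = -63/58 (G = 63*(-1/58) = -63/58 ≈ -1.0862)
I(l) = sqrt(2/11 + 12*l/11) (I(l) = sqrt(l + (2 + l)/11) = sqrt(l + (2 + l)*(1/11)) = sqrt(l + (2/11 + l/11)) = sqrt(2/11 + 12*l/11))
A(N, F) = -1 + F*sqrt(682)/11 (A(N, F) = -1 + F*(sqrt(22 + 132*5)/11) = -1 + F*(sqrt(22 + 660)/11) = -1 + F*(sqrt(682)/11) = -1 + F*sqrt(682)/11)
G/(A(-7, 3) + 33) = -63/(58*((-1 + (1/11)*3*sqrt(682)) + 33)) = -63/(58*((-1 + 3*sqrt(682)/11) + 33)) = -63/(58*(32 + 3*sqrt(682)/11))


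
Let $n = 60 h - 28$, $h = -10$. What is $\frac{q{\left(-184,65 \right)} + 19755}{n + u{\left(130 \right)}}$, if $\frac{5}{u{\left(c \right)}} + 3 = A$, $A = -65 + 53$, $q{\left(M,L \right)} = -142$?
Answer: $- \frac{58839}{1885} \approx -31.214$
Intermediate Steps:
$n = -628$ ($n = 60 \left(-10\right) - 28 = -600 - 28 = -628$)
$A = -12$
$u{\left(c \right)} = - \frac{1}{3}$ ($u{\left(c \right)} = \frac{5}{-3 - 12} = \frac{5}{-15} = 5 \left(- \frac{1}{15}\right) = - \frac{1}{3}$)
$\frac{q{\left(-184,65 \right)} + 19755}{n + u{\left(130 \right)}} = \frac{-142 + 19755}{-628 - \frac{1}{3}} = \frac{19613}{- \frac{1885}{3}} = 19613 \left(- \frac{3}{1885}\right) = - \frac{58839}{1885}$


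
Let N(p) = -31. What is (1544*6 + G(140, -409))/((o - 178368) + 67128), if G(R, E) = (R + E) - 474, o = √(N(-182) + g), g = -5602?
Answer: -947876040/12374343233 - 8521*I*√5633/12374343233 ≈ -0.0766 - 5.1682e-5*I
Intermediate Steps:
o = I*√5633 (o = √(-31 - 5602) = √(-5633) = I*√5633 ≈ 75.053*I)
G(R, E) = -474 + E + R (G(R, E) = (E + R) - 474 = -474 + E + R)
(1544*6 + G(140, -409))/((o - 178368) + 67128) = (1544*6 + (-474 - 409 + 140))/((I*√5633 - 178368) + 67128) = (9264 - 743)/((-178368 + I*√5633) + 67128) = 8521/(-111240 + I*√5633)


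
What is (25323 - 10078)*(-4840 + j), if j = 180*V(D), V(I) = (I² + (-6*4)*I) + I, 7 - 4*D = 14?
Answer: 180272125/4 ≈ 4.5068e+7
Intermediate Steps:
D = -7/4 (D = 7/4 - ¼*14 = 7/4 - 7/2 = -7/4 ≈ -1.7500)
V(I) = I² - 23*I (V(I) = (I² - 24*I) + I = I² - 23*I)
j = 31185/4 (j = 180*(-7*(-23 - 7/4)/4) = 180*(-7/4*(-99/4)) = 180*(693/16) = 31185/4 ≈ 7796.3)
(25323 - 10078)*(-4840 + j) = (25323 - 10078)*(-4840 + 31185/4) = 15245*(11825/4) = 180272125/4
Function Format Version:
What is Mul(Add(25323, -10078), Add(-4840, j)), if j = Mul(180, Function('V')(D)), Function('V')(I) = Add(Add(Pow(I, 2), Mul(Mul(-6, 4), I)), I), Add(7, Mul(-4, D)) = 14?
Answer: Rational(180272125, 4) ≈ 4.5068e+7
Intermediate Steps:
D = Rational(-7, 4) (D = Add(Rational(7, 4), Mul(Rational(-1, 4), 14)) = Add(Rational(7, 4), Rational(-7, 2)) = Rational(-7, 4) ≈ -1.7500)
Function('V')(I) = Add(Pow(I, 2), Mul(-23, I)) (Function('V')(I) = Add(Add(Pow(I, 2), Mul(-24, I)), I) = Add(Pow(I, 2), Mul(-23, I)))
j = Rational(31185, 4) (j = Mul(180, Mul(Rational(-7, 4), Add(-23, Rational(-7, 4)))) = Mul(180, Mul(Rational(-7, 4), Rational(-99, 4))) = Mul(180, Rational(693, 16)) = Rational(31185, 4) ≈ 7796.3)
Mul(Add(25323, -10078), Add(-4840, j)) = Mul(Add(25323, -10078), Add(-4840, Rational(31185, 4))) = Mul(15245, Rational(11825, 4)) = Rational(180272125, 4)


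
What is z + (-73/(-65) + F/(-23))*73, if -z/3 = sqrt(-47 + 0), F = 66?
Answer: -190603/1495 - 3*I*sqrt(47) ≈ -127.49 - 20.567*I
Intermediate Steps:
z = -3*I*sqrt(47) (z = -3*sqrt(-47 + 0) = -3*I*sqrt(47) ≈ -20.567*I)
z + (-73/(-65) + F/(-23))*73 = -3*I*sqrt(47) + (-73/(-65) + 66/(-23))*73 = -3*I*sqrt(47) + (-73*(-1/65) + 66*(-1/23))*73 = -3*I*sqrt(47) + (73/65 - 66/23)*73 = -3*I*sqrt(47) - 2611/1495*73 = -3*I*sqrt(47) - 190603/1495 = -190603/1495 - 3*I*sqrt(47)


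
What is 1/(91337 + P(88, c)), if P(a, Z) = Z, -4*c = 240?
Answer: 1/91277 ≈ 1.0956e-5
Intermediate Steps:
c = -60 (c = -1/4*240 = -60)
1/(91337 + P(88, c)) = 1/(91337 - 60) = 1/91277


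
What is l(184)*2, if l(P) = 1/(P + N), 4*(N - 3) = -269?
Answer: 8/479 ≈ 0.016701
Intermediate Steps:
N = -257/4 (N = 3 + (¼)*(-269) = 3 - 269/4 = -257/4 ≈ -64.250)
l(P) = 1/(-257/4 + P) (l(P) = 1/(P - 257/4) = 1/(-257/4 + P))
l(184)*2 = (4/(-257 + 4*184))*2 = (4/(-257 + 736))*2 = (4/479)*2 = 8/479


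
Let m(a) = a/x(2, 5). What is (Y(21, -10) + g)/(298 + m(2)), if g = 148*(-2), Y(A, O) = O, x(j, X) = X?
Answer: -765/746 ≈ -1.0255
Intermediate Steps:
m(a) = a/5
g = -296
(Y(21, -10) + g)/(298 + m(2)) = (-10 - 296)/(298 + (1/5)*2) = -306/(298 + 2/5) = -306/1492/5 = -306*5/1492 = -765/746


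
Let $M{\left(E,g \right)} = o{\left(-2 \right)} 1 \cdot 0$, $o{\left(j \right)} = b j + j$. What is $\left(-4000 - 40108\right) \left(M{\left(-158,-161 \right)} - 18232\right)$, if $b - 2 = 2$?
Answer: $804177056$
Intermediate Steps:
$b = 4$ ($b = 2 + 2 = 4$)
$o{\left(j \right)} = 5 j$ ($o{\left(j \right)} = 4 j + j = 5 j$)
$M{\left(E,g \right)} = 0$ ($M{\left(E,g \right)} = 5 \left(-2\right) 1 \cdot 0 = \left(-10\right) 1 \cdot 0 = \left(-10\right) 0 = 0$)
$\left(-4000 - 40108\right) \left(M{\left(-158,-161 \right)} - 18232\right) = \left(-4000 - 40108\right) \left(0 - 18232\right) = \left(-44108\right) \left(-18232\right) = 804177056$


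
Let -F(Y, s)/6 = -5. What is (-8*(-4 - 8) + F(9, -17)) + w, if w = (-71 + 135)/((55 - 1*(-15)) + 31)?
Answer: 12790/101 ≈ 126.63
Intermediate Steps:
F(Y, s) = 30 (F(Y, s) = -6*(-5) = 30)
w = 64/101 (w = 64/((55 + 15) + 31) = 64/(70 + 31) = 64/101 ≈ 0.63366)
(-8*(-4 - 8) + F(9, -17)) + w = (-8*(-4 - 8) + 30) + 64/101 = (-8*(-12) + 30) + 64/101 = (96 + 30) + 64/101 = 126 + 64/101 = 12790/101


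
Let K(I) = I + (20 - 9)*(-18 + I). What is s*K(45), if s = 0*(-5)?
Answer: 0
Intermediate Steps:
s = 0
K(I) = -198 + 12*I (K(I) = I + 11*(-18 + I) = I + (-198 + 11*I) = -198 + 12*I)
s*K(45) = 0*(-198 + 12*45) = 0*(-198 + 540) = 0*342 = 0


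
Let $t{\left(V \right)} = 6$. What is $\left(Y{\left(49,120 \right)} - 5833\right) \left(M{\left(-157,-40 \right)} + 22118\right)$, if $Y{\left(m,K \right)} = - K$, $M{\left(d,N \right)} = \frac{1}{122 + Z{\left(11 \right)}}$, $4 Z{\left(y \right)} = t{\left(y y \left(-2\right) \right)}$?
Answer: $- \frac{32522120044}{247} \approx -1.3167 \cdot 10^{8}$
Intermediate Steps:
$Z{\left(y \right)} = \frac{3}{2}$ ($Z{\left(y \right)} = \frac{1}{4} \cdot 6 = \frac{3}{2}$)
$M{\left(d,N \right)} = \frac{2}{247}$ ($M{\left(d,N \right)} = \frac{1}{122 + \frac{3}{2}} = \frac{1}{\frac{247}{2}} = \frac{2}{247}$)
$\left(Y{\left(49,120 \right)} - 5833\right) \left(M{\left(-157,-40 \right)} + 22118\right) = \left(\left(-1\right) 120 - 5833\right) \left(\frac{2}{247} + 22118\right) = \left(-120 - 5833\right) \frac{5463148}{247} = \left(-5953\right) \frac{5463148}{247} = - \frac{32522120044}{247}$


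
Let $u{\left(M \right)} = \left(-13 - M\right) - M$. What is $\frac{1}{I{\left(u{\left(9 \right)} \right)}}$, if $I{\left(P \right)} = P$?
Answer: $- \frac{1}{31} \approx -0.032258$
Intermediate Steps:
$u{\left(M \right)} = -13 - 2 M$
$\frac{1}{I{\left(u{\left(9 \right)} \right)}} = \frac{1}{-13 - 18} = \frac{1}{-31} = - \frac{1}{31}$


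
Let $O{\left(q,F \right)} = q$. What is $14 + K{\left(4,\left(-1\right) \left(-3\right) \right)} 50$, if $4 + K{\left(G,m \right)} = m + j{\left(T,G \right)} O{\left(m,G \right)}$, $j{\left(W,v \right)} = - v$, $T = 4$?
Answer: $-636$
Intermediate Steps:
$K{\left(G,m \right)} = -4 + m - G m$ ($K{\left(G,m \right)} = -4 + \left(m + - G m\right) = -4 - \left(- m + G m\right) = -4 + m - G m$)
$14 + K{\left(4,\left(-1\right) \left(-3\right) \right)} 50 = 14 + \left(-4 - -3 - 4 \left(\left(-1\right) \left(-3\right)\right)\right) 50 = 14 + \left(-4 + 3 - 4 \cdot 3\right) 50 = 14 + \left(-4 + 3 - 12\right) 50 = 14 - 650 = -636$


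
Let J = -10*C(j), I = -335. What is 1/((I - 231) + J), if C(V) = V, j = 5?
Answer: -1/616 ≈ -0.0016234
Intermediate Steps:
J = -50 (J = -10*5 = -50)
1/((I - 231) + J) = 1/((-335 - 231) - 50) = 1/(-566 - 50) = 1/(-616) = -1/616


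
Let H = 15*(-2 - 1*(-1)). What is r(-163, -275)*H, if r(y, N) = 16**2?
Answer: -3840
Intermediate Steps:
r(y, N) = 256
H = -15 (H = 15*(-2 + 1) = 15*(-1) = -15)
r(-163, -275)*H = 256*(-15) = -3840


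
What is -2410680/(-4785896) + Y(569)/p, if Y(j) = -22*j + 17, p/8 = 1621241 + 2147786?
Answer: 9078439447623/18038171243192 ≈ 0.50329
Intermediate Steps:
p = 30152216 (p = 8*(1621241 + 2147786) = 8*3769027 = 30152216)
Y(j) = 17 - 22*j
-2410680/(-4785896) + Y(569)/p = -2410680/(-4785896) + (17 - 22*569)/30152216 = -2410680*(-1/4785896) + (17 - 12518)*(1/30152216) = 301335/598237 - 12501*1/30152216 = 301335/598237 - 12501/30152216 = 9078439447623/18038171243192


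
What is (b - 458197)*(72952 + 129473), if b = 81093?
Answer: -76335277200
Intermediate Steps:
(b - 458197)*(72952 + 129473) = (81093 - 458197)*(72952 + 129473) = -377104*202425 = -76335277200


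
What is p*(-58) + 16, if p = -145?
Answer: 8426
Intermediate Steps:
p*(-58) + 16 = -145*(-58) + 16 = 8410 + 16 = 8426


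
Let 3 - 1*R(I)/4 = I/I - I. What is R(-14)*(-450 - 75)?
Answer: 25200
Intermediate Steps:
R(I) = 8 + 4*I (R(I) = 12 - 4*(I/I - I) = 12 - 4*(1 - I) = 12 + (-4 + 4*I) = 8 + 4*I)
R(-14)*(-450 - 75) = (8 + 4*(-14))*(-450 - 75) = (8 - 56)*(-525) = -48*(-525) = 25200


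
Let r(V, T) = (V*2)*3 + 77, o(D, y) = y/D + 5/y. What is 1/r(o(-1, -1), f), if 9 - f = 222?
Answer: 1/53 ≈ 0.018868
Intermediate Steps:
f = -213 (f = 9 - 1*222 = 9 - 222 = -213)
o(D, y) = 5/y + y/D
r(V, T) = 77 + 6*V (r(V, T) = (2*V)*3 + 77 = 6*V + 77 = 77 + 6*V)
1/r(o(-1, -1), f) = 1/(77 + 6*(5/(-1) - 1/(-1))) = 1/(77 + 6*(5*(-1) - 1*(-1))) = 1/(77 + 6*(-5 + 1)) = 1/(77 + 6*(-4)) = 1/(77 - 24) = 1/53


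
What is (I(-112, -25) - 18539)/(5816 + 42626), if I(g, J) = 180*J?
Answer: -23039/48442 ≈ -0.47560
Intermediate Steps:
(I(-112, -25) - 18539)/(5816 + 42626) = (180*(-25) - 18539)/(5816 + 42626) = (-4500 - 18539)/48442 = -23039*1/48442 = -23039/48442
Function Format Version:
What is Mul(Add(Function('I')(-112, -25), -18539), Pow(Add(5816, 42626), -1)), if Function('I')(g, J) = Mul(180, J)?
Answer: Rational(-23039, 48442) ≈ -0.47560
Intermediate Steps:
Mul(Add(Function('I')(-112, -25), -18539), Pow(Add(5816, 42626), -1)) = Mul(Add(Mul(180, -25), -18539), Pow(Add(5816, 42626), -1)) = Mul(Add(-4500, -18539), Pow(48442, -1)) = Mul(-23039, Rational(1, 48442)) = Rational(-23039, 48442)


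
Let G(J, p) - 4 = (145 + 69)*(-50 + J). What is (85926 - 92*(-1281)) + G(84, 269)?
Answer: 211058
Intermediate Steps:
G(J, p) = -10696 + 214*J (G(J, p) = 4 + (145 + 69)*(-50 + J) = 4 + 214*(-50 + J) = 4 + (-10700 + 214*J) = -10696 + 214*J)
(85926 - 92*(-1281)) + G(84, 269) = (85926 - 92*(-1281)) + (-10696 + 214*84) = (85926 + 117852) + (-10696 + 17976) = 203778 + 7280 = 211058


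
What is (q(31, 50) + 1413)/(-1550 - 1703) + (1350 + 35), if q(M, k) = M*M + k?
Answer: 4502981/3253 ≈ 1384.3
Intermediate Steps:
q(M, k) = k + M² (q(M, k) = M² + k = k + M²)
(q(31, 50) + 1413)/(-1550 - 1703) + (1350 + 35) = ((50 + 31²) + 1413)/(-1550 - 1703) + (1350 + 35) = ((50 + 961) + 1413)/(-3253) + 1385 = (1011 + 1413)*(-1/3253) + 1385 = 2424*(-1/3253) + 1385 = -2424/3253 + 1385 = 4502981/3253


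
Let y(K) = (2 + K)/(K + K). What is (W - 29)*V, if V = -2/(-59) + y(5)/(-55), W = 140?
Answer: 76257/32450 ≈ 2.3500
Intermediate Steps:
y(K) = (2 + K)/(2*K) (y(K) = (2 + K)/((2*K)) = (2 + K)*(1/(2*K)) = (2 + K)/(2*K))
V = 687/32450 (V = -2/(-59) + ((1/2)*(2 + 5)/5)/(-55) = -2*(-1/59) + ((1/2)*(1/5)*7)*(-1/55) = 2/59 + (7/10)*(-1/55) = 2/59 - 7/550 = 687/32450 ≈ 0.021171)
(W - 29)*V = (140 - 29)*(687/32450) = 111*(687/32450) = 76257/32450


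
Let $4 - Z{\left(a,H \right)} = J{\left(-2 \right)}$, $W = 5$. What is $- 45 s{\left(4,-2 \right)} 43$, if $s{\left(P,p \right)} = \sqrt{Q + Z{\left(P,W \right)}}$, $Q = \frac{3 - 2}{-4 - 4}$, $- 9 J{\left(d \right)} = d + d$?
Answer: $- \frac{645 \sqrt{494}}{4} \approx -3584.0$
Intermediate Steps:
$J{\left(d \right)} = - \frac{2 d}{9}$ ($J{\left(d \right)} = - \frac{d + d}{9} = - \frac{2 d}{9}$)
$Q = - \frac{1}{8}$ ($Q = 1 \frac{1}{-8} = 1 \left(- \frac{1}{8}\right) = - \frac{1}{8} \approx -0.125$)
$Z{\left(a,H \right)} = \frac{32}{9}$ ($Z{\left(a,H \right)} = 4 - \left(- \frac{2}{9}\right) \left(-2\right) = 4 - \frac{4}{9} = \frac{32}{9}$)
$s{\left(P,p \right)} = \frac{\sqrt{494}}{12}$ ($s{\left(P,p \right)} = \sqrt{- \frac{1}{8} + \frac{32}{9}} = \sqrt{\frac{247}{72}} = \frac{\sqrt{494}}{12}$)
$- 45 s{\left(4,-2 \right)} 43 = - 45 \frac{\sqrt{494}}{12} \cdot 43 = - \frac{15 \sqrt{494}}{4} \cdot 43 = - \frac{645 \sqrt{494}}{4}$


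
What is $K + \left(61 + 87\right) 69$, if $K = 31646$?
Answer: $41858$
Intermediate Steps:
$K + \left(61 + 87\right) 69 = 31646 + \left(61 + 87\right) 69 = 31646 + 148 \cdot 69 = 31646 + 10212 = 41858$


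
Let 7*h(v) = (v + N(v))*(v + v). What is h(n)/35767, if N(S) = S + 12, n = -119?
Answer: 7684/35767 ≈ 0.21483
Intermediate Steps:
N(S) = 12 + S
h(v) = 2*v*(12 + 2*v)/7 (h(v) = ((v + (12 + v))*(v + v))/7 = ((12 + 2*v)*(2*v))/7 = (2*v*(12 + 2*v))/7 = 2*v*(12 + 2*v)/7)
h(n)/35767 = ((4/7)*(-119)*(6 - 119))/35767 = ((4/7)*(-119)*(-113))*(1/35767) = 7684*(1/35767) = 7684/35767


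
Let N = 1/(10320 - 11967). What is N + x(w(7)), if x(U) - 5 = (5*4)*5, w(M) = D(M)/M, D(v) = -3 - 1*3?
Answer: 172934/1647 ≈ 105.00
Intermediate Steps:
D(v) = -6 (D(v) = -3 - 3 = -6)
w(M) = -6/M
x(U) = 105 (x(U) = 5 + (5*4)*5 = 5 + 20*5 = 5 + 100 = 105)
N = -1/1647 (N = 1/(-1647) = -1/1647 ≈ -0.00060716)
N + x(w(7)) = -1/1647 + 105 = 172934/1647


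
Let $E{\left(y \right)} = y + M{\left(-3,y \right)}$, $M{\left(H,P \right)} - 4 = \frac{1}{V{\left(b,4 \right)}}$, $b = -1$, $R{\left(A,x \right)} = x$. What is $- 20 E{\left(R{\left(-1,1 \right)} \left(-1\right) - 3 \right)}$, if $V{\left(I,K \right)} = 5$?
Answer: $-4$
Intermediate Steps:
$M{\left(H,P \right)} = \frac{21}{5}$ ($M{\left(H,P \right)} = 4 + \frac{1}{5} = \frac{21}{5}$)
$E{\left(y \right)} = \frac{21}{5} + y$ ($E{\left(y \right)} = y + \frac{21}{5} = \frac{21}{5} + y$)
$- 20 E{\left(R{\left(-1,1 \right)} \left(-1\right) - 3 \right)} = - 20 \left(\frac{21}{5} + \left(1 \left(-1\right) - 3\right)\right) = - 20 \left(\frac{21}{5} - 4\right) = \left(-20\right) \frac{1}{5} = -4$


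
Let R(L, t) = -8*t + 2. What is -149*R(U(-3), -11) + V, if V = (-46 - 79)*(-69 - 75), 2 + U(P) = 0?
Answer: 4590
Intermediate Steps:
U(P) = -2 (U(P) = -2 + 0 = -2)
R(L, t) = 2 - 8*t
V = 18000 (V = -125*(-144) = 18000)
-149*R(U(-3), -11) + V = -149*(2 - 8*(-11)) + 18000 = -149*(2 + 88) + 18000 = -149*90 + 18000 = -13410 + 18000 = 4590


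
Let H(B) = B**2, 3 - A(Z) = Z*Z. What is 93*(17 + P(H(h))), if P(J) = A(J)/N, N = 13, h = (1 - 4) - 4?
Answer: -202461/13 ≈ -15574.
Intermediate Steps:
h = -7 (h = -3 - 4 = -7)
A(Z) = 3 - Z**2 (A(Z) = 3 - Z*Z = 3 - Z**2)
P(J) = 3/13 - J**2/13 (P(J) = (3 - J**2)/13 = (3 - J**2)*(1/13) = 3/13 - J**2/13)
93*(17 + P(H(h))) = 93*(17 + (3/13 - ((-7)**2)**2/13)) = 93*(17 + (3/13 - 1/13*49**2)) = 93*(17 + (3/13 - 1/13*2401)) = 93*(17 + (3/13 - 2401/13)) = 93*(17 - 2398/13) = 93*(-2177/13) = -202461/13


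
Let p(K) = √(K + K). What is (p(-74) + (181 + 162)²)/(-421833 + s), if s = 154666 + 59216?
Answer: -117649/207951 - 2*I*√37/207951 ≈ -0.56575 - 5.8502e-5*I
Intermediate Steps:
p(K) = √2*√K (p(K) = √(2*K) = √2*√K)
s = 213882
(p(-74) + (181 + 162)²)/(-421833 + s) = (√2*√(-74) + (181 + 162)²)/(-421833 + 213882) = (√2*(I*√74) + 343²)/(-207951) = (2*I*√37 + 117649)*(-1/207951) = (117649 + 2*I*√37)*(-1/207951) = -117649/207951 - 2*I*√37/207951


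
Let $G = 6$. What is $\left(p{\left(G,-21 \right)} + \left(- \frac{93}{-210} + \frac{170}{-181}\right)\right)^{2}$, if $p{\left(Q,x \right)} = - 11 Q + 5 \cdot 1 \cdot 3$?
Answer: $\frac{425702746681}{160528900} \approx 2651.9$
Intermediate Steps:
$p{\left(Q,x \right)} = 15 - 11 Q$ ($p{\left(Q,x \right)} = - 11 Q + 5 \cdot 3 = - 11 Q + 15 = 15 - 11 Q$)
$\left(p{\left(G,-21 \right)} + \left(- \frac{93}{-210} + \frac{170}{-181}\right)\right)^{2} = \left(\left(15 - 66\right) + \left(- \frac{93}{-210} + \frac{170}{-181}\right)\right)^{2} = \left(\left(15 - 66\right) + \left(\left(-93\right) \left(- \frac{1}{210}\right) + 170 \left(- \frac{1}{181}\right)\right)\right)^{2} = \left(-51 + \left(\frac{31}{70} - \frac{170}{181}\right)\right)^{2} = \left(-51 - \frac{6289}{12670}\right)^{2} = \left(- \frac{652459}{12670}\right)^{2} = \frac{425702746681}{160528900}$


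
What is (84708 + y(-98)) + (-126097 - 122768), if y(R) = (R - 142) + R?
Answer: -164495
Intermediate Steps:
y(R) = -142 + 2*R (y(R) = (-142 + R) + R = -142 + 2*R)
(84708 + y(-98)) + (-126097 - 122768) = (84708 + (-142 + 2*(-98))) + (-126097 - 122768) = (84708 + (-142 - 196)) - 248865 = (84708 - 338) - 248865 = 84370 - 248865 = -164495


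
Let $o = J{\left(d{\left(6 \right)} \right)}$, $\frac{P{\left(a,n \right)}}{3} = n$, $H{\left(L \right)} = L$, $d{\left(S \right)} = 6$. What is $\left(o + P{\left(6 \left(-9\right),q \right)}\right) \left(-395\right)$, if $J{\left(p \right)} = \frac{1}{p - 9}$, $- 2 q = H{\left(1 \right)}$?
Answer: $\frac{4345}{6} \approx 724.17$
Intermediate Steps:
$q = - \frac{1}{2}$ ($q = \left(- \frac{1}{2}\right) 1 = - \frac{1}{2} \approx -0.5$)
$J{\left(p \right)} = \frac{1}{-9 + p}$
$P{\left(a,n \right)} = 3 n$
$o = - \frac{1}{3}$ ($o = \frac{1}{-9 + 6} = \frac{1}{-3} = - \frac{1}{3} \approx -0.33333$)
$\left(o + P{\left(6 \left(-9\right),q \right)}\right) \left(-395\right) = \left(- \frac{1}{3} + 3 \left(- \frac{1}{2}\right)\right) \left(-395\right) = \left(- \frac{1}{3} - \frac{3}{2}\right) \left(-395\right) = \left(- \frac{11}{6}\right) \left(-395\right) = \frac{4345}{6}$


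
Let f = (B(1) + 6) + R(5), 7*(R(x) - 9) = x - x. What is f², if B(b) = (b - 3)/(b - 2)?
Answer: 289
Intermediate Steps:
R(x) = 9 (R(x) = 9 + (x - x)/7 = 9 + (⅐)*0 = 9 + 0 = 9)
B(b) = (-3 + b)/(-2 + b)
f = 17 (f = ((-3 + 1)/(-2 + 1) + 6) + 9 = (-2/(-1) + 6) + 9 = (-1*(-2) + 6) + 9 = (2 + 6) + 9 = 8 + 9 = 17)
f² = 17² = 289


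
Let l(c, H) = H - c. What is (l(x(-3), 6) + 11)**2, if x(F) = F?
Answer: 400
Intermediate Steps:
(l(x(-3), 6) + 11)**2 = ((6 - 1*(-3)) + 11)**2 = ((6 + 3) + 11)**2 = (9 + 11)**2 = 20**2 = 400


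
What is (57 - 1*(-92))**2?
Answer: 22201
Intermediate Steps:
(57 - 1*(-92))**2 = (57 + 92)**2 = 149**2 = 22201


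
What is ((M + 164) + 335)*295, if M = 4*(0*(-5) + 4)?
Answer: 151925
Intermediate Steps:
M = 16 (M = 4*(0 + 4) = 4*4 = 16)
((M + 164) + 335)*295 = ((16 + 164) + 335)*295 = (180 + 335)*295 = 515*295 = 151925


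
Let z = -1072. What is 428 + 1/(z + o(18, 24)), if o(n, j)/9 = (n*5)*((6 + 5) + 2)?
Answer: 4048025/9458 ≈ 428.00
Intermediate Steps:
o(n, j) = 585*n (o(n, j) = 9*((n*5)*((6 + 5) + 2)) = 9*((5*n)*(11 + 2)) = 9*((5*n)*13) = 9*(65*n) = 585*n)
428 + 1/(z + o(18, 24)) = 428 + 1/(-1072 + 585*18) = 428 + 1/(-1072 + 10530) = 428 + 1/9458 = 4048025/9458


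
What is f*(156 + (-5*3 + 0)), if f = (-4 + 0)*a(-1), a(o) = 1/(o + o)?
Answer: 282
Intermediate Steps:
a(o) = 1/(2*o)
f = 2 (f = (-4 + 0)*((½)/(-1)) = -2*(-1) = -4*(-½) = 2)
f*(156 + (-5*3 + 0)) = 2*(156 + (-5*3 + 0)) = 2*(156 + (-15 + 0)) = 2*(156 - 15) = 2*141 = 282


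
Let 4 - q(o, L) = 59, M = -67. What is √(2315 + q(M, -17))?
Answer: 2*√565 ≈ 47.539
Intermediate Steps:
q(o, L) = -55 (q(o, L) = 4 - 1*59 = 4 - 59 = -55)
√(2315 + q(M, -17)) = √(2315 - 55) = √2260 = 2*√565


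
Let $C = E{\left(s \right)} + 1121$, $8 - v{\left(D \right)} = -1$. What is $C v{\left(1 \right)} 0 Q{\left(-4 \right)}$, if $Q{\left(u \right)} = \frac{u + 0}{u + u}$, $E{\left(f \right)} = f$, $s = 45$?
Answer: $0$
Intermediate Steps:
$v{\left(D \right)} = 9$ ($v{\left(D \right)} = 8 - -1 = 8 + 1 = 9$)
$Q{\left(u \right)} = \frac{1}{2}$ ($Q{\left(u \right)} = \frac{u}{2 u} = u \frac{1}{2 u} = \frac{1}{2}$)
$C = 1166$ ($C = 45 + 1121 = 1166$)
$C v{\left(1 \right)} 0 Q{\left(-4 \right)} = 1166 \cdot 9 \cdot 0 \cdot \frac{1}{2} = 1166 \cdot 0 \cdot \frac{1}{2} = 1166 \cdot 0 = 0$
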